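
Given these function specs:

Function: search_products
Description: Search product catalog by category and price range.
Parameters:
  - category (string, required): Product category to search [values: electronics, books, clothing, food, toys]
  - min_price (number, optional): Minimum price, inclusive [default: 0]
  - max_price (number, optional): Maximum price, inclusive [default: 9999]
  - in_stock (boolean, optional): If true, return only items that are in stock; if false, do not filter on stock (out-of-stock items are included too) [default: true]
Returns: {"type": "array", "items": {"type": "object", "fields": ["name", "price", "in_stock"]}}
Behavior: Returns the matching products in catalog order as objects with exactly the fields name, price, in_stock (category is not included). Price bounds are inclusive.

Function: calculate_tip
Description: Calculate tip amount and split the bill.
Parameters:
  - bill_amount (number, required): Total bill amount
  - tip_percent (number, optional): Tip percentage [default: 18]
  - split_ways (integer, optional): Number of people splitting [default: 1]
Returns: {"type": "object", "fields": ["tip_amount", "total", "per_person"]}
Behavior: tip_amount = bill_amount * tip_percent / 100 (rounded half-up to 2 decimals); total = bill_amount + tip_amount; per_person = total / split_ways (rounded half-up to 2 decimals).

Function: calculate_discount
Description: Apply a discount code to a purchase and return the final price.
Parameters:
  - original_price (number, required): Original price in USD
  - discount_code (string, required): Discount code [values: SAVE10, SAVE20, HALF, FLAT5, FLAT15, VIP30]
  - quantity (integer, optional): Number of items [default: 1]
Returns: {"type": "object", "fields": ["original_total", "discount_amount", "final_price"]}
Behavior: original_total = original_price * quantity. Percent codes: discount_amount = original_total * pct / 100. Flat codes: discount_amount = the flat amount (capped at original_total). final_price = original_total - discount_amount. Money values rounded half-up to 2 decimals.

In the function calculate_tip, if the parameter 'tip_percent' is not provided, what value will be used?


The calculate_tip spec declares:
  - tip_percent (number, optional): Tip percentage [default: 18]
Default:
18


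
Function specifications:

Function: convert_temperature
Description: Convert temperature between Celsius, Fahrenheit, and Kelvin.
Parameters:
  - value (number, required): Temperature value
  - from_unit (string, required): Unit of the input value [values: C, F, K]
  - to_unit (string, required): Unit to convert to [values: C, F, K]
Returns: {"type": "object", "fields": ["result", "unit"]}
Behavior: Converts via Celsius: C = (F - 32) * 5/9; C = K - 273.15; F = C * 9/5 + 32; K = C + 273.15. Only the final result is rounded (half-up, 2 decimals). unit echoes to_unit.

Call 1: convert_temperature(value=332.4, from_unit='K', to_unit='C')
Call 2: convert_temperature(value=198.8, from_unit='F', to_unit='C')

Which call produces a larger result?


Call 1:
  To C: 332.4 - 273.15 = 59.25
  Target is C: 59.25
  Round to 2 decimals: 59.25
  -> 59.25 C
Call 2:
  To C: (198.8 - 32) * 5/9 = 92.666667
  Target is C: 92.666667
  Round to 2 decimals: 92.67
  -> 92.67 C
Call 2 (92.67 C)


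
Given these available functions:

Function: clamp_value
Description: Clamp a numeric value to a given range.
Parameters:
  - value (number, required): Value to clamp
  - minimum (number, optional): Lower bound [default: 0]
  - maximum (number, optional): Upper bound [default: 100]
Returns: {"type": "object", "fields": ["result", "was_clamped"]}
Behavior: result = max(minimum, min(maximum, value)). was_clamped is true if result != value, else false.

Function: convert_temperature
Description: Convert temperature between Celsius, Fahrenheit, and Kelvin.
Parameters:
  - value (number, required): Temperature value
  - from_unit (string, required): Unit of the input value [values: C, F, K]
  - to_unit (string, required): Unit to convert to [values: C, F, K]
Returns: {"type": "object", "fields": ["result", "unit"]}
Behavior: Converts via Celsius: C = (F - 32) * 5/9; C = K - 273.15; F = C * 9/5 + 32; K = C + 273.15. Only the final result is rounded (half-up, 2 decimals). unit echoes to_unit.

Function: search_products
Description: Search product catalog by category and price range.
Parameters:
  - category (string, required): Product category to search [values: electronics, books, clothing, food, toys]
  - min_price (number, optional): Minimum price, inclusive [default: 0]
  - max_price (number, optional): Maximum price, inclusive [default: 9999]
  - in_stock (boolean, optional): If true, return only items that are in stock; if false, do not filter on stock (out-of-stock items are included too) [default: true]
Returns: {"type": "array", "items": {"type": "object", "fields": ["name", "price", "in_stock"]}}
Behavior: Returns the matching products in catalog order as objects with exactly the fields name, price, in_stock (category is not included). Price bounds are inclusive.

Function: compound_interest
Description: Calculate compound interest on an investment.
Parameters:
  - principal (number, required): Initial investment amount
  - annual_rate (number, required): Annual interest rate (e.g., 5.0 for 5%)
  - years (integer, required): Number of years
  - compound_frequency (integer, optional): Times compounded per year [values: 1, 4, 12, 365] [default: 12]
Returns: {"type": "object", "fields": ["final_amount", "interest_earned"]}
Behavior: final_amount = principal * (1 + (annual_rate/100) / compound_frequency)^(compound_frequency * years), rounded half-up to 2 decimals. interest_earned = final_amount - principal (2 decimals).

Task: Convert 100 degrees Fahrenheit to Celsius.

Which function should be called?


The task needs a function whose description is: Convert temperature between Celsius, Fahrenheit, and Kelvin.
convert_temperature


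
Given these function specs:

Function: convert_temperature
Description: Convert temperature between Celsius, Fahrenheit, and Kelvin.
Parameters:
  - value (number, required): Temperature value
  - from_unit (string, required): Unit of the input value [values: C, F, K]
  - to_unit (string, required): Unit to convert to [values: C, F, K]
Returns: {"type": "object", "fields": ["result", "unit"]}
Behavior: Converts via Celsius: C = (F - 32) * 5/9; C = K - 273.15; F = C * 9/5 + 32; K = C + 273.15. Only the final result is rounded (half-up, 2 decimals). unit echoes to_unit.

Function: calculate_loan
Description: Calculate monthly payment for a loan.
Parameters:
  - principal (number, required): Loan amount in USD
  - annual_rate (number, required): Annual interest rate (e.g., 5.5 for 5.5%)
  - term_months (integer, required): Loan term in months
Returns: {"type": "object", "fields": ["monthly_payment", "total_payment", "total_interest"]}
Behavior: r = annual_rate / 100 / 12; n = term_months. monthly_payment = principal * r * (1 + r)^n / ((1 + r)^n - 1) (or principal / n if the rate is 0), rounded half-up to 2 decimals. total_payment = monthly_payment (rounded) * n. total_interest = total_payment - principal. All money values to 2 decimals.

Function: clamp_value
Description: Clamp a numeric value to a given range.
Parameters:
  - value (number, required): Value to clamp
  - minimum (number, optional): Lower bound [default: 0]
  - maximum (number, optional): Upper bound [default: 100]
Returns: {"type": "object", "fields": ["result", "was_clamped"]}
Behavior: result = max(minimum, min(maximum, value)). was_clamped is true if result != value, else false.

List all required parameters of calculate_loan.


Parameters of calculate_loan and their required/optional flag:
  principal: required
  annual_rate: required
  term_months: required
annual_rate, principal, term_months


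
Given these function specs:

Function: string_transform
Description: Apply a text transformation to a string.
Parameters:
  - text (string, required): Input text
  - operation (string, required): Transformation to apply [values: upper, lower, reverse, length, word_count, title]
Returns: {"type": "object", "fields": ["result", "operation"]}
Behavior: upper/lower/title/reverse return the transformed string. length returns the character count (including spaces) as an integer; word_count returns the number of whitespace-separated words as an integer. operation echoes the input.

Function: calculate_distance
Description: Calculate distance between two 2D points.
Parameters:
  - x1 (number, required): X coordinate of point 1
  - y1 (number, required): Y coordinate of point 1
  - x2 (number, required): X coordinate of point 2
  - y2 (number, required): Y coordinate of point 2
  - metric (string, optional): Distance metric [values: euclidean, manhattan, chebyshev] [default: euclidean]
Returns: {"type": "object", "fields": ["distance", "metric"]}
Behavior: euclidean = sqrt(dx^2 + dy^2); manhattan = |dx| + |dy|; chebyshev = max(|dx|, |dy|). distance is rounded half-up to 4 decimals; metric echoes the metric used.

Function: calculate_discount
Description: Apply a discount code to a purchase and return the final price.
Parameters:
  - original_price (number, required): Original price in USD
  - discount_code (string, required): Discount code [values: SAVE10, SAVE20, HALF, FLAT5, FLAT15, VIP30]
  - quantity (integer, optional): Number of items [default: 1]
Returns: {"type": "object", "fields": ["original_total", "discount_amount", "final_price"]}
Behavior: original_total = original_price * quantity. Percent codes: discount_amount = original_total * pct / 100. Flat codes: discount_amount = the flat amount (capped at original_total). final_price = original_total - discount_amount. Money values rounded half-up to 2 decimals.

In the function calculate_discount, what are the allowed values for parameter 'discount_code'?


The calculate_discount spec declares:
  - discount_code (string, required): Discount code [values: SAVE10, SAVE20, HALF, FLAT5, FLAT15, VIP30]
Allowed values:
SAVE10, SAVE20, HALF, FLAT5, FLAT15, VIP30


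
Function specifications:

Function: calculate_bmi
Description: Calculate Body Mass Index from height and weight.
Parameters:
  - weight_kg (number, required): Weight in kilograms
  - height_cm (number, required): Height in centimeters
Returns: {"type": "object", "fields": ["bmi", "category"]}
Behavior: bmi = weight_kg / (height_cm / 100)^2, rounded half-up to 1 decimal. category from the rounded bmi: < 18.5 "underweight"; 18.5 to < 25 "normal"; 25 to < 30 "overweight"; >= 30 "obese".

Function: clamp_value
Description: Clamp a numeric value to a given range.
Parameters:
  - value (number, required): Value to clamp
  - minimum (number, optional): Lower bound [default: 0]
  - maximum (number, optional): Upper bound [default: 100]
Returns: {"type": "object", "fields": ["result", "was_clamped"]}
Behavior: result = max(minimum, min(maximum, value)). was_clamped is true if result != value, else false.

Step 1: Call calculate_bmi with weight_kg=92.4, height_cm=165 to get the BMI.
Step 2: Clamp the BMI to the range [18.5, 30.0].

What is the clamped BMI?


Step 1: calculate_bmi(weight_kg=92.4, height_cm=165)
  height_m = 165 / 100 = 1.65
  bmi = 92.4 / 1.65^2 = 92.4 / 2.7225 = 33.939394 -> 33.9
  33.9 >= 30 -> obese
  -> bmi = 33.9
Step 2: clamp_value(value=33.9, minimum=18.5, maximum=30.0)
  result = max(18.5, min(30.0, 33.9)) = max(18.5, 30.0) = 30.0
  was_clamped = (30.0 != 33.9) = true
  -> result = 30.0
30.0


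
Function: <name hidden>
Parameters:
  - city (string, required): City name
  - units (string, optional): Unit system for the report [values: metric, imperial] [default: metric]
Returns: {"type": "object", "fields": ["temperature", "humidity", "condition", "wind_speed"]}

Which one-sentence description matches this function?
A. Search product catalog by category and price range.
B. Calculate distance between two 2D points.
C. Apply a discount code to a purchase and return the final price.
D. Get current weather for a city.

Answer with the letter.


Parameters city, units and return ["temperature", "humidity", "condition", "wind_speed"] fit: Get current weather for a city.
D


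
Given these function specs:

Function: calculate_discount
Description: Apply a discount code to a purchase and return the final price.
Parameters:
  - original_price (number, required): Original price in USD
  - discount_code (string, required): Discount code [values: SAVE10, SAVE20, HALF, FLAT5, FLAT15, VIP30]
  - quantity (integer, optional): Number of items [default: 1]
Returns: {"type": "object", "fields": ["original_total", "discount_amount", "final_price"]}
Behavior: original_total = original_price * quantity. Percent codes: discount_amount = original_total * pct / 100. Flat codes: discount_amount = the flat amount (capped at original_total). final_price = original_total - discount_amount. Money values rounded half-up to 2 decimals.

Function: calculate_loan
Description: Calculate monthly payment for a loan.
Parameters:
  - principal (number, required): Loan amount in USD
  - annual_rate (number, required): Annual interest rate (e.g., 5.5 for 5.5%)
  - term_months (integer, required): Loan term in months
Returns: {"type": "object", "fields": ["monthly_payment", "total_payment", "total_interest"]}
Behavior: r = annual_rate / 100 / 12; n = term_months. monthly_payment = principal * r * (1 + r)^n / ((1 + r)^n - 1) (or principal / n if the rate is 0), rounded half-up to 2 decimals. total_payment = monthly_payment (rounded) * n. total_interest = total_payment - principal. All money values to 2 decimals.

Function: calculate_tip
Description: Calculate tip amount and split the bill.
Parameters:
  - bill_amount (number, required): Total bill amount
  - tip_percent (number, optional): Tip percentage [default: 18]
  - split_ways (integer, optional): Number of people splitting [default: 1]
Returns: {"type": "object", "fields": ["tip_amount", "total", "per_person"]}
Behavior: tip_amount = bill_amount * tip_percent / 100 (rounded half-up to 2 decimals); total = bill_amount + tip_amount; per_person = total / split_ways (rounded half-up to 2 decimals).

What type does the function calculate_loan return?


The calculate_loan spec declares Returns: {"type": "object", "fields": ["monthly_payment", "total_payment", "total_interest"]}
Type:
object


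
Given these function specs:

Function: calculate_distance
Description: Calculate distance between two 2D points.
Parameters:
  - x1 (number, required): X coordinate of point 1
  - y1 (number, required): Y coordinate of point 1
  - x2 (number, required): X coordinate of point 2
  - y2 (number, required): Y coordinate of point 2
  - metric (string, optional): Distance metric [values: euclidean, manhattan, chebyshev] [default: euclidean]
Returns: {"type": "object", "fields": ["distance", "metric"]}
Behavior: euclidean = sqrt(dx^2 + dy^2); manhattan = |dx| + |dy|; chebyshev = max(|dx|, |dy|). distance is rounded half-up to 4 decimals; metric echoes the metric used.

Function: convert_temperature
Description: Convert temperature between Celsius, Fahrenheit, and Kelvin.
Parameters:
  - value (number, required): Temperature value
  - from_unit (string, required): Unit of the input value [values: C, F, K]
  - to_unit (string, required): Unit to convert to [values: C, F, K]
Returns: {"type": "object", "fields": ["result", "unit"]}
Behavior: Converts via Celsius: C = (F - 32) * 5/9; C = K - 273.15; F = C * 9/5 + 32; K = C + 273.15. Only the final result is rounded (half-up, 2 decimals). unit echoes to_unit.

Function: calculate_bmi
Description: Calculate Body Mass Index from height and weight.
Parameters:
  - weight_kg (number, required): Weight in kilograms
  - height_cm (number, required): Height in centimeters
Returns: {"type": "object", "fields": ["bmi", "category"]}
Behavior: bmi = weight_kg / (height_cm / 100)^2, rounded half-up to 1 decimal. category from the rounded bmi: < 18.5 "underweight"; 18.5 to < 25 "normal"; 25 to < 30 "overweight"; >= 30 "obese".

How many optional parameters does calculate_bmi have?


Parameters of calculate_bmi: weight_kg (required), height_cm (required)
Optional count:
0


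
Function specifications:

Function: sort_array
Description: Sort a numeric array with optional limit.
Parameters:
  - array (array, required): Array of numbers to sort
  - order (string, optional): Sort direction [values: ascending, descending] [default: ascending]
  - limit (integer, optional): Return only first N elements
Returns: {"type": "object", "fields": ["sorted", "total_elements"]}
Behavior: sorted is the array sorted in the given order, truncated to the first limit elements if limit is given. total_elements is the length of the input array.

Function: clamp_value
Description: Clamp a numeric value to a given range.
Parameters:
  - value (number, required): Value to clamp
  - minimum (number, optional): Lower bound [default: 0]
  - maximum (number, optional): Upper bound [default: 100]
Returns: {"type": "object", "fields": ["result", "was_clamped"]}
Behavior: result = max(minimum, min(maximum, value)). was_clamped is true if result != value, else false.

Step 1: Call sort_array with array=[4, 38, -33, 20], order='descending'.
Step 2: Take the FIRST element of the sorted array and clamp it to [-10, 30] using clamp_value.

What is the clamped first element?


Step 1: sort_array(order=descending)
  sorted: [38, 20, 4, -33]
  -> first element = 38
Step 2: clamp_value(value=38, minimum=-10, maximum=30)
  result = max(-10, min(30, 38)) = max(-10, 30) = 30
  was_clamped = (30 != 38) = true
  -> result = 30
30


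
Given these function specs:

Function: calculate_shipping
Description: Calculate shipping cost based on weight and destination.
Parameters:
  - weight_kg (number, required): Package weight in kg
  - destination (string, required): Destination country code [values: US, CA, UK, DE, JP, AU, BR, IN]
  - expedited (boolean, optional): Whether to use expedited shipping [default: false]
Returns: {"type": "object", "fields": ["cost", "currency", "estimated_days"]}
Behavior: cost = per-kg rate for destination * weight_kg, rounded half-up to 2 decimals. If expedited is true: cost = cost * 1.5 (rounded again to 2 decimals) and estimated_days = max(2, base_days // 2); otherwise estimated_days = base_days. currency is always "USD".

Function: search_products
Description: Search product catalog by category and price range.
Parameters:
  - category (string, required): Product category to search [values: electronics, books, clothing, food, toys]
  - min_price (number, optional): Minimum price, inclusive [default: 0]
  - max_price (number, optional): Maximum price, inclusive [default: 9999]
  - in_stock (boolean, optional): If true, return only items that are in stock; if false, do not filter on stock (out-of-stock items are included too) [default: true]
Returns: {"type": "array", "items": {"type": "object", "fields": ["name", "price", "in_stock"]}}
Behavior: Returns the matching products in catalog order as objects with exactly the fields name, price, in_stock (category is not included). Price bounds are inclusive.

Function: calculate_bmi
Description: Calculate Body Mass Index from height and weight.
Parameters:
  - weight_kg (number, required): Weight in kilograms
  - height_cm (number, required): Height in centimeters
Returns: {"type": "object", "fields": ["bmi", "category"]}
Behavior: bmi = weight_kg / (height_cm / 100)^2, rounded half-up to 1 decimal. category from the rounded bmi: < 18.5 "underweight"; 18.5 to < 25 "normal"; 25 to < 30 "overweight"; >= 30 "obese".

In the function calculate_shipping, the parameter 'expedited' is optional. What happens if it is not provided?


The calculate_shipping spec declares:
  - expedited (boolean, optional): Whether to use expedited shipping [default: false]
It defaults to false


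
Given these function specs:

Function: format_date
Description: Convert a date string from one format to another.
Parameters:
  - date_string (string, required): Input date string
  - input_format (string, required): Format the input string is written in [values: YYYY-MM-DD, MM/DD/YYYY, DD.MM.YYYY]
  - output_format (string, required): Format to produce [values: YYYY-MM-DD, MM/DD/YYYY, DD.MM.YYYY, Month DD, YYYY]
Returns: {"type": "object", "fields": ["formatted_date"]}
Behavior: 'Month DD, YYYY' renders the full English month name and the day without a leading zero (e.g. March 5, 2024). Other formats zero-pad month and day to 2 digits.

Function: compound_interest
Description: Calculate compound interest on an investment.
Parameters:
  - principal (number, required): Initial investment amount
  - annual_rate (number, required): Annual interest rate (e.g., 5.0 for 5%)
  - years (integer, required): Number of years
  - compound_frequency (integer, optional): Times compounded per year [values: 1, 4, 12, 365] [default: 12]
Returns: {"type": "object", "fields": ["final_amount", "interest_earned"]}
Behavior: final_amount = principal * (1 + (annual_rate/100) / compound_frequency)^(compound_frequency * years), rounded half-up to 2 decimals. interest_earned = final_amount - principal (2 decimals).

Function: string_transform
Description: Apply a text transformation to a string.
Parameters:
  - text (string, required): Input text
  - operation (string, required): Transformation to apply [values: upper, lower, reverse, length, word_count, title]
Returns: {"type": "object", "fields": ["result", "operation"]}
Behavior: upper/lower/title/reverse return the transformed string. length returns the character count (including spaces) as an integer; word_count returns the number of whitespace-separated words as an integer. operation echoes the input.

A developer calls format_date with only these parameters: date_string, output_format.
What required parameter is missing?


Required parameters: date_string, input_format, output_format
Provided: date_string, output_format
Missing: input_format
input_format


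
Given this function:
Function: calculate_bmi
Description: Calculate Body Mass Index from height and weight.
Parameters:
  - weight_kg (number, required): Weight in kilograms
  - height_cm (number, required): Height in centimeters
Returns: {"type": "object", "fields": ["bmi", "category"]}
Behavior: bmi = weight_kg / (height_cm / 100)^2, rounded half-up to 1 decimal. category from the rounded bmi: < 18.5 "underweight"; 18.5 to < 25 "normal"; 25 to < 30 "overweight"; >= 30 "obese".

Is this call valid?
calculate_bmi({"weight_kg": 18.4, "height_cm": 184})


Checking all required parameters present and types match... All valid.
Valid


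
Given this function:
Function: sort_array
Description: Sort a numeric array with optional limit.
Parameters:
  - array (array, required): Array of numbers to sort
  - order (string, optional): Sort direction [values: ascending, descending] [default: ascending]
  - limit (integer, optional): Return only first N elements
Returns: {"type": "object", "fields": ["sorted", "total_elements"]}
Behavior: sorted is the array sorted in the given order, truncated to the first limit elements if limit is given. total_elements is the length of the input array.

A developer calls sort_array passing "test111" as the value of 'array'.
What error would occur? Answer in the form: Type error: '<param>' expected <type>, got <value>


Spec: 'array' is declared as array; "test111" is a string.
Type error: 'array' expected array, got "test111"


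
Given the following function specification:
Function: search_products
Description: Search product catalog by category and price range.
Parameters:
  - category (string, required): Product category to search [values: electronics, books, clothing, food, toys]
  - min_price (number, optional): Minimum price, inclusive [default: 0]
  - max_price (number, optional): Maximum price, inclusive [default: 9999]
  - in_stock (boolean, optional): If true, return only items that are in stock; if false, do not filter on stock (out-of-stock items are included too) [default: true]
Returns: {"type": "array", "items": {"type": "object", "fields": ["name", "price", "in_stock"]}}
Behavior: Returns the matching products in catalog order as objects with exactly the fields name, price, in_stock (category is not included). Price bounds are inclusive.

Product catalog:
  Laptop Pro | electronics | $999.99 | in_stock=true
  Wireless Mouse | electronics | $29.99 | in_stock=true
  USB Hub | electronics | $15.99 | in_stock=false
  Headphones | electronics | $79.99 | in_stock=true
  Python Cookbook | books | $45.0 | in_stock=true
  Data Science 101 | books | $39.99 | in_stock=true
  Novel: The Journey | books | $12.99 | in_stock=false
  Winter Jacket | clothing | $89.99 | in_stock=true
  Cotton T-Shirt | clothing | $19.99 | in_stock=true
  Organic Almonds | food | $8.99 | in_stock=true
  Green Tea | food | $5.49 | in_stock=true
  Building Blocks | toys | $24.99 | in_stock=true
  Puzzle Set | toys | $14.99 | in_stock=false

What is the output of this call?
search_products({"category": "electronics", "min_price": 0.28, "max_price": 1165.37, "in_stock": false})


Filter: category=electronics, 0.28 <= price <= 1165.37, in_stock=false so stock is not filtered
  Laptop Pro ($999.99): keep
  Wireless Mouse ($29.99): keep
  USB Hub ($15.99): keep
  Headphones ($79.99): keep
Output:
[{"name": "Laptop Pro", "price": 999.99, "in_stock": true}, {"name": "Wireless Mouse", "price": 29.99, "in_stock": true}, {"name": "USB Hub", "price": 15.99, "in_stock": false}, {"name": "Headphones", "price": 79.99, "in_stock": true}]


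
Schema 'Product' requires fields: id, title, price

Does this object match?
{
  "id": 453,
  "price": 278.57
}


Checking required fields...
Missing: title
Invalid - missing required field 'title'


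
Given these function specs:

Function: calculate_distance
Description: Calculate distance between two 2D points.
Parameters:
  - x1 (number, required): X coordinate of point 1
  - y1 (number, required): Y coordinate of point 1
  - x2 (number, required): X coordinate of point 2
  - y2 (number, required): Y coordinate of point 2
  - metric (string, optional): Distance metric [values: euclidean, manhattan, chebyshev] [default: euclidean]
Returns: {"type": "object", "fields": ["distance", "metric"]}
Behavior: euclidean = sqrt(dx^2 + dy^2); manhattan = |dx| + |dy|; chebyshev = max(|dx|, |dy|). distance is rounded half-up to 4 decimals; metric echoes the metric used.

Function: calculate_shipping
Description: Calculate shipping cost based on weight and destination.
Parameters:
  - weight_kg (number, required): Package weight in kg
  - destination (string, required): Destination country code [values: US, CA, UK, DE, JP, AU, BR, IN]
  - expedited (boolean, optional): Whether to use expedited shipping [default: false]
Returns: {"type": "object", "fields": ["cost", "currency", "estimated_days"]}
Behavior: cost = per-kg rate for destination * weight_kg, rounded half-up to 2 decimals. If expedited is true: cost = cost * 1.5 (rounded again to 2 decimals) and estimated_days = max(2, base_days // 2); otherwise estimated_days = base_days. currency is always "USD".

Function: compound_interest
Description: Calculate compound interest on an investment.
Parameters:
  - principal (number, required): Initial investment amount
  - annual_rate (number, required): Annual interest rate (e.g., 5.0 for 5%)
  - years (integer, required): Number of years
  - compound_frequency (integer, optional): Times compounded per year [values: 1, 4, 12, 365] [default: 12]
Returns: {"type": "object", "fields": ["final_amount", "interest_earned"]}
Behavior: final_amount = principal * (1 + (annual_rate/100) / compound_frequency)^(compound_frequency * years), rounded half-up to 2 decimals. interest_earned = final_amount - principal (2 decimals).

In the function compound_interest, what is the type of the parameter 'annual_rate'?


The compound_interest spec declares:
  - annual_rate (number, required): Annual interest rate (e.g., 5.0 for 5%)
Type:
number


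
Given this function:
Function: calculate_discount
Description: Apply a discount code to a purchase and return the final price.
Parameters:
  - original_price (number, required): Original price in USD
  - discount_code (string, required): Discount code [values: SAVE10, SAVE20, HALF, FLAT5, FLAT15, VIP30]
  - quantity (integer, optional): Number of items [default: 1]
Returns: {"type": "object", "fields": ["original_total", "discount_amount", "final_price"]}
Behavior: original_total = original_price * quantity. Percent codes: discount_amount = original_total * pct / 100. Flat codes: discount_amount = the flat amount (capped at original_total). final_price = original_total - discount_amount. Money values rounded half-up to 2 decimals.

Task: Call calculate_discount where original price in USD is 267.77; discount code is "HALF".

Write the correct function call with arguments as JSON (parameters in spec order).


Mapping each described value to its parameter name:
  'Original price in USD' -> original_price = 267.77
  'Discount code' -> discount_code = "HALF"
calculate_discount({"original_price": 267.77, "discount_code": "HALF"})


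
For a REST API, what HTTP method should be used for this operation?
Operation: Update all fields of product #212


GET = read, POST = create, PUT = update/replace, DELETE = remove
This operation is an update/replace.
PUT


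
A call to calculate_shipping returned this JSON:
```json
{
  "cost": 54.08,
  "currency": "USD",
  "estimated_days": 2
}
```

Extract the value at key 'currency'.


USD


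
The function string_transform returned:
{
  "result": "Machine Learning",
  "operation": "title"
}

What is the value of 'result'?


Machine Learning


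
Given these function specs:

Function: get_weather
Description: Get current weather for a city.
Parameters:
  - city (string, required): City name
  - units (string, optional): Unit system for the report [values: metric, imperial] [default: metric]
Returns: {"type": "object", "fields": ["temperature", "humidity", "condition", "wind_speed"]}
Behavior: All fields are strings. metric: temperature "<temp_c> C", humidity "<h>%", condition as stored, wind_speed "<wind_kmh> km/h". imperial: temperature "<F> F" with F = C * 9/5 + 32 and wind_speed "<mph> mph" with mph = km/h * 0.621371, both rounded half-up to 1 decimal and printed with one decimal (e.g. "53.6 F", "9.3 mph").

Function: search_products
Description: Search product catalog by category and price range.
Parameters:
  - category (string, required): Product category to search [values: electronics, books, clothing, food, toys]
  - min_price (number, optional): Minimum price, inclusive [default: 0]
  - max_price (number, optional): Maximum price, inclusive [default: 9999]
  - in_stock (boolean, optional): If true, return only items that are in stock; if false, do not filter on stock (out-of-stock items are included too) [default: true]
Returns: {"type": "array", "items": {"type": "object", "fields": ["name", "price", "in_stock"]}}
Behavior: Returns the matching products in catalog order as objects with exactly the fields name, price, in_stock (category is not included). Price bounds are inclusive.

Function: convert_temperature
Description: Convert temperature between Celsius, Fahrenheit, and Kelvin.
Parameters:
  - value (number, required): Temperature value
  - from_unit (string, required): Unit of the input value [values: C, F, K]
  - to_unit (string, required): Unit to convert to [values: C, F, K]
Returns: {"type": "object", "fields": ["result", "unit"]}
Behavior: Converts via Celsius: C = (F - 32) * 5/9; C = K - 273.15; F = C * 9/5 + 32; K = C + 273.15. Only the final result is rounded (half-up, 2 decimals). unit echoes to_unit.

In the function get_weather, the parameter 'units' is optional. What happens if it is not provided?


The get_weather spec declares:
  - units (string, optional): Unit system for the report [values: metric, imperial] [default: metric]
It defaults to metric


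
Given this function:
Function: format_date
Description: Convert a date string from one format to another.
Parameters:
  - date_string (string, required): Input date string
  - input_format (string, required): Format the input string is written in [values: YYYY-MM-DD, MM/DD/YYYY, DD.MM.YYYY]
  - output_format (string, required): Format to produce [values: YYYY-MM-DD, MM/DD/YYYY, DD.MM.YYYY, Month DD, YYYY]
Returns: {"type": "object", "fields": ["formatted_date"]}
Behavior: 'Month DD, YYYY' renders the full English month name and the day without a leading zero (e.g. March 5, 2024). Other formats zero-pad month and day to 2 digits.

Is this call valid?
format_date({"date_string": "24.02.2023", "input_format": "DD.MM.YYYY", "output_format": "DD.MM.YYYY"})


Checking all required parameters present and types match... All valid.
Valid


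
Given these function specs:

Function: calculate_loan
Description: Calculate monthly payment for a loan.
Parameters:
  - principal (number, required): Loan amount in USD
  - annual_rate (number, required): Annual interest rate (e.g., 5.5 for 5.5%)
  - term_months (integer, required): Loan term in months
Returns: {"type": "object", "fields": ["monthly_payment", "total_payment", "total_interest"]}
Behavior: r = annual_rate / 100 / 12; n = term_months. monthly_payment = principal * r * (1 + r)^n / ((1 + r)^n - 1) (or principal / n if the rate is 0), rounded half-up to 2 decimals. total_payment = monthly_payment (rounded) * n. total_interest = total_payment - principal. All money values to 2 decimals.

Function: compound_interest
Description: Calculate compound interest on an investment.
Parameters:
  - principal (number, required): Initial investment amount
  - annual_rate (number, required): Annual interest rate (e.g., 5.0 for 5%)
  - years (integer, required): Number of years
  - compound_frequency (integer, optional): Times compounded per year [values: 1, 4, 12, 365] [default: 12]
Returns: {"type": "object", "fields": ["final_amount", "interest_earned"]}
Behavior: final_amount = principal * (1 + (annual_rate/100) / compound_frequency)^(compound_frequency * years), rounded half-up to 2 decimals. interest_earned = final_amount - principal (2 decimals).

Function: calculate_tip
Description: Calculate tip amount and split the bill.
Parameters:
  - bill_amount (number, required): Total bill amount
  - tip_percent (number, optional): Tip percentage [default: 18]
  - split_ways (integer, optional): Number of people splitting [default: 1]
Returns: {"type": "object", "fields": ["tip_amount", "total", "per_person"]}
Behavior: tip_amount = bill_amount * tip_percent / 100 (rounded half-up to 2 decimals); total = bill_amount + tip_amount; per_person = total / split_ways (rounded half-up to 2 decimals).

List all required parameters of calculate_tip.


Parameters of calculate_tip and their required/optional flag:
  bill_amount: required
  tip_percent: optional
  split_ways: optional
bill_amount


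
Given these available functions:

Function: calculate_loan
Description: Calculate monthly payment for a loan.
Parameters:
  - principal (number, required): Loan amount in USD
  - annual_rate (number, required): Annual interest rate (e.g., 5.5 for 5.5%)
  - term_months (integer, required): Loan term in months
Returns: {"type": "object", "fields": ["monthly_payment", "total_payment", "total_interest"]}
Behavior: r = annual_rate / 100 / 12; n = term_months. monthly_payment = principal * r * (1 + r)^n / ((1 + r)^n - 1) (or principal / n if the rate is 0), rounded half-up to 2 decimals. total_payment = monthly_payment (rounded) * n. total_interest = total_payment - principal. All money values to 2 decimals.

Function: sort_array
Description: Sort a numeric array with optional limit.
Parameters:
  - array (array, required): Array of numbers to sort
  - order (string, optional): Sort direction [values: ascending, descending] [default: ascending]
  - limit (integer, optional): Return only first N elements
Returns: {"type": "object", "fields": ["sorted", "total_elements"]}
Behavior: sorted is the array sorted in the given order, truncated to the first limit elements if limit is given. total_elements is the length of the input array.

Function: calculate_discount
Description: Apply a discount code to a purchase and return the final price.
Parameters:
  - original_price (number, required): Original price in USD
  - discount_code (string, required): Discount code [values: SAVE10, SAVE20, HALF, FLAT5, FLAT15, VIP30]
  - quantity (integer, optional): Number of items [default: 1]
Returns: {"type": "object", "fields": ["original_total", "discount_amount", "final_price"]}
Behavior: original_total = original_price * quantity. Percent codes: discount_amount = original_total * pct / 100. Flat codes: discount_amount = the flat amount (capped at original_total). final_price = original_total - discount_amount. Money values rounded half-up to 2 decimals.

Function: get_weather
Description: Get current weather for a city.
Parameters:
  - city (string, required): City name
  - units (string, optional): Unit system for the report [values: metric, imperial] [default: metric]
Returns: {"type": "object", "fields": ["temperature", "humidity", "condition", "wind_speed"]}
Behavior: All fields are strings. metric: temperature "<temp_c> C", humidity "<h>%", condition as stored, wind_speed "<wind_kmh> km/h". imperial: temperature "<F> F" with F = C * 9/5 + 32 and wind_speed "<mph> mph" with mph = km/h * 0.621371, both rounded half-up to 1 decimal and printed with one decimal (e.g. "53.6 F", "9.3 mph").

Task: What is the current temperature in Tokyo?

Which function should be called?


The task needs a function whose description is: Get current weather for a city.
get_weather


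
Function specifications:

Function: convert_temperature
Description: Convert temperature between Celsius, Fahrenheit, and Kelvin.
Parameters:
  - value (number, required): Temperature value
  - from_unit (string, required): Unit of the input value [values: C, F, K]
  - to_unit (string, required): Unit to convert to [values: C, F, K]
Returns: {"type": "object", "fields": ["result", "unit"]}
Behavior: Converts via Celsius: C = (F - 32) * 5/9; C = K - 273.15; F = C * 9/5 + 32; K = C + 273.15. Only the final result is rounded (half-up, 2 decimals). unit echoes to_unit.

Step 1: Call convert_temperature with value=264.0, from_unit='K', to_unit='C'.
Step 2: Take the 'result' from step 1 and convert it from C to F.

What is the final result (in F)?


Step 1: convert_temperature(value=264.0, from_unit=K, to_unit=C)
  To C: 264 - 273.15 = -9.15
  Target is C: -9.15
  Round to 2 decimals: -9.15
  -> result = -9.15 C
Step 2: convert_temperature(value=-9.15, from_unit=C, to_unit=F)
  Input already in C: -9.15
  To F: -9.15 * 9/5 + 32 = 15.53
  Round to 2 decimals: 15.53
  -> result = 15.53 F
15.53 F


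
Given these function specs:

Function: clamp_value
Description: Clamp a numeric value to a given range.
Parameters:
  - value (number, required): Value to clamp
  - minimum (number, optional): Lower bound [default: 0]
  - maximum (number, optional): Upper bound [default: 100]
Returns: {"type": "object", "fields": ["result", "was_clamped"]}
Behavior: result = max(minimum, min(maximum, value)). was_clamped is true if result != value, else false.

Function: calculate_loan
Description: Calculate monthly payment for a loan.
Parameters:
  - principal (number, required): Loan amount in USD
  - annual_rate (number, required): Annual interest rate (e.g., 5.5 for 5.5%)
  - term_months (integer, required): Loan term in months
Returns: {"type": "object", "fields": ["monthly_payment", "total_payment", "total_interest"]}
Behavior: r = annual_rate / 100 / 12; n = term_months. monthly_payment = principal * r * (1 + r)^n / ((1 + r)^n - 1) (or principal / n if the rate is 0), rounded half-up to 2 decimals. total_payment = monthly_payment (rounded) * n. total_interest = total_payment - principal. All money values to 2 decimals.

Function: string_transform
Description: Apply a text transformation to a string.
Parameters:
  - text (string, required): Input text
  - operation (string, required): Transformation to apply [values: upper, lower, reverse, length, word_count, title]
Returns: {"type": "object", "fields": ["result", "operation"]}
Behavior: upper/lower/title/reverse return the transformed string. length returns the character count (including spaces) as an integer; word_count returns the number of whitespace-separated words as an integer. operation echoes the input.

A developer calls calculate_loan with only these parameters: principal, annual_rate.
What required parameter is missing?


Required parameters: principal, annual_rate, term_months
Provided: principal, annual_rate
Missing: term_months
term_months
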